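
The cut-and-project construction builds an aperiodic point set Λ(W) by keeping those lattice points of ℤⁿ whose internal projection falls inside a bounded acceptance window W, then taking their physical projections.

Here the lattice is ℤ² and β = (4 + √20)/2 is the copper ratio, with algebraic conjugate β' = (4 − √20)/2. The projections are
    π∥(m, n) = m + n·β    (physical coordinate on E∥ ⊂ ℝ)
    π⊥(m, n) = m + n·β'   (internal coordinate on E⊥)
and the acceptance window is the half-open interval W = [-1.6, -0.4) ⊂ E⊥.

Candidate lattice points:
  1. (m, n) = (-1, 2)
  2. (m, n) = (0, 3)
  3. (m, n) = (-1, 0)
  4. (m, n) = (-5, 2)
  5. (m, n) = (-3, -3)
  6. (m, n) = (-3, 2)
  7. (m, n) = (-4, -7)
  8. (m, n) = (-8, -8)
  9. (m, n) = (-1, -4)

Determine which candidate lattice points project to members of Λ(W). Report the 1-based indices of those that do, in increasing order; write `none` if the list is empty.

1, 2, 3

β' = (4−√20)/2 ≈ -0.2361.
candidate 1: (m,n)=(-1,2) → π∥ = -1+2·β ≈ 7.4721, π⊥ = -1+2·β' ≈ -1.4721 ∈ [-1.6, -0.4) ⇒ IN Λ
candidate 2: (m,n)=(0,3) → π∥ = 0+3·β ≈ 12.7082, π⊥ = 0+3·β' ≈ -0.7082 ∈ [-1.6, -0.4) ⇒ IN Λ
candidate 3: (m,n)=(-1,0) → π∥ = -1+0·β ≈ -1.0000, π⊥ = -1+0·β' ≈ -1.0000 ∈ [-1.6, -0.4) ⇒ IN Λ
candidate 4: (m,n)=(-5,2) → π∥ = -5+2·β ≈ 3.4721, π⊥ = -5+2·β' ≈ -5.4721 ∉ [-1.6, -0.4) ⇒ out
candidate 5: (m,n)=(-3,-3) → π∥ = -3-3·β ≈ -15.7082, π⊥ = -3-3·β' ≈ -2.2918 ∉ [-1.6, -0.4) ⇒ out
candidate 6: (m,n)=(-3,2) → π∥ = -3+2·β ≈ 5.4721, π⊥ = -3+2·β' ≈ -3.4721 ∉ [-1.6, -0.4) ⇒ out
candidate 7: (m,n)=(-4,-7) → π∥ = -4-7·β ≈ -33.6525, π⊥ = -4-7·β' ≈ -2.3475 ∉ [-1.6, -0.4) ⇒ out
candidate 8: (m,n)=(-8,-8) → π∥ = -8-8·β ≈ -41.8885, π⊥ = -8-8·β' ≈ -6.1115 ∉ [-1.6, -0.4) ⇒ out
candidate 9: (m,n)=(-1,-4) → π∥ = -1-4·β ≈ -17.9443, π⊥ = -1-4·β' ≈ -0.0557 ∉ [-1.6, -0.4) ⇒ out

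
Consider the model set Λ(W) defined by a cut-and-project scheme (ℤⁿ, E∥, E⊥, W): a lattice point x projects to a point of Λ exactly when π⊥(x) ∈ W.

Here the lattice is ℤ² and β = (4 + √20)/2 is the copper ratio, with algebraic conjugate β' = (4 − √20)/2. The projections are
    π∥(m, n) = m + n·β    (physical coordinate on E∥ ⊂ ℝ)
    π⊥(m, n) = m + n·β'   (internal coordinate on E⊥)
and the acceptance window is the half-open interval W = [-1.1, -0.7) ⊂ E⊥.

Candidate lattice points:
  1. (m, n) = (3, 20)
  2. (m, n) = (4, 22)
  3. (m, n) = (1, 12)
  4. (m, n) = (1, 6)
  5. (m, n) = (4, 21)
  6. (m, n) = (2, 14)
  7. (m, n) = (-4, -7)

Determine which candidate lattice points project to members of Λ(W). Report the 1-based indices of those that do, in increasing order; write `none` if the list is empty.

β' = (4−√20)/2 ≈ -0.2361.
[1] lift (3,20): star map gives -1.7214; window check -1.1 ≤ -1.7214 < -0.7 is false → out
[2] lift (4,22): star map gives -1.1935; window check -1.1 ≤ -1.1935 < -0.7 is false → out
[3] lift (1,12): star map gives -1.8328; window check -1.1 ≤ -1.8328 < -0.7 is false → out
[4] lift (1,6): star map gives -0.4164; window check -1.1 ≤ -0.4164 < -0.7 is false → out
[5] lift (4,21): star map gives -0.9574; window check -1.1 ≤ -0.9574 < -0.7 is true → IN Λ
[6] lift (2,14): star map gives -1.3050; window check -1.1 ≤ -1.3050 < -0.7 is false → out
[7] lift (-4,-7): star map gives -2.3475; window check -1.1 ≤ -2.3475 < -0.7 is false → out

5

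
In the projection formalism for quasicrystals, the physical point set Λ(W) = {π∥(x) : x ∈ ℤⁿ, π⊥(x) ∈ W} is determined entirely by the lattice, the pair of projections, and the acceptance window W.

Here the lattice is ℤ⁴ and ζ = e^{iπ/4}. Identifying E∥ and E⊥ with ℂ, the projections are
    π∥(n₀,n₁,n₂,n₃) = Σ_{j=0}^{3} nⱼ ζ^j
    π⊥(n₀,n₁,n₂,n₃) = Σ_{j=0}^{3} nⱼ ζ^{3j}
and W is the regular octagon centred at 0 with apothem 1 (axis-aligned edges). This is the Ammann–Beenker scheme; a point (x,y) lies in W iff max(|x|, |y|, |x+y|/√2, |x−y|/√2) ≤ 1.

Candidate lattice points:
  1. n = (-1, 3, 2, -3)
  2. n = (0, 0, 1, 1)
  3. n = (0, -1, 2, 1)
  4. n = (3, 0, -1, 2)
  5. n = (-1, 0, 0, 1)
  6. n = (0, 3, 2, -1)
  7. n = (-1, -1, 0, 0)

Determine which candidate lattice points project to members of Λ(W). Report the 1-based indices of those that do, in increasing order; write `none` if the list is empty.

2, 5, 7

π⊥(n) = n₀ + n₁ζ³ + n₂ζ⁶ + n₃ζ⁹ where ζ = e^{iπ/4}.
#1 (-1, 3, 2, -3): internal (-5.242641, -2.000000); octagon support 5.242641 vs apothem 1 → ∉ W
#2 (0, 0, 1, 1): internal (0.707107, -0.292893); octagon support 0.707107 vs apothem 1 → ∈ W
#3 (0, -1, 2, 1): internal (1.414214, -2.000000); octagon support 2.414214 vs apothem 1 → ∉ W
#4 (3, 0, -1, 2): internal (4.414214, 2.414214); octagon support 4.828427 vs apothem 1 → ∉ W
#5 (-1, 0, 0, 1): internal (-0.292893, 0.707107); octagon support 0.707107 vs apothem 1 → ∈ W
#6 (0, 3, 2, -1): internal (-2.828427, -0.585786); octagon support 2.828427 vs apothem 1 → ∉ W
#7 (-1, -1, 0, 0): internal (-0.292893, -0.707107); octagon support 0.707107 vs apothem 1 → ∈ W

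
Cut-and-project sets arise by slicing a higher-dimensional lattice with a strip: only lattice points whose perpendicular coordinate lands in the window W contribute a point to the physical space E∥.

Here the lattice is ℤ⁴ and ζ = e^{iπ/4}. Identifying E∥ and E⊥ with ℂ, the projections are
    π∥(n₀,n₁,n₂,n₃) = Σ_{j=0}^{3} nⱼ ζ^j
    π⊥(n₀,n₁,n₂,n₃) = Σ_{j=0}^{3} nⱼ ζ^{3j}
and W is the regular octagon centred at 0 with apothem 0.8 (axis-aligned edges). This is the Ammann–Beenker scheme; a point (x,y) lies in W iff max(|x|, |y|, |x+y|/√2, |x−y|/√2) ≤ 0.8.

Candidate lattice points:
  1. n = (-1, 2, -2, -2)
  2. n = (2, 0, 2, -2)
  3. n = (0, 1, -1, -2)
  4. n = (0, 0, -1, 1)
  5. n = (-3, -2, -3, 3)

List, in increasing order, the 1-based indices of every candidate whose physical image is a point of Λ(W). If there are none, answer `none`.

none

With ζ = e^{iπ/4} the internal vectors are ζ^0,ζ^3,ζ^6,ζ^9.
#1 (-1, 2, -2, -2): internal (-3.82843, 2.00000); octagon support 4.12132 vs apothem 0.8 → ∉ W
#2 (2, 0, 2, -2): internal (0.58579, -3.41421); octagon support 3.41421 vs apothem 0.8 → ∉ W
#3 (0, 1, -1, -2): internal (-2.12132, 0.29289); octagon support 2.12132 vs apothem 0.8 → ∉ W
#4 (0, 0, -1, 1): internal (0.70711, 1.70711); octagon support 1.70711 vs apothem 0.8 → ∉ W
#5 (-3, -2, -3, 3): internal (0.53553, 3.70711); octagon support 3.70711 vs apothem 0.8 → ∉ W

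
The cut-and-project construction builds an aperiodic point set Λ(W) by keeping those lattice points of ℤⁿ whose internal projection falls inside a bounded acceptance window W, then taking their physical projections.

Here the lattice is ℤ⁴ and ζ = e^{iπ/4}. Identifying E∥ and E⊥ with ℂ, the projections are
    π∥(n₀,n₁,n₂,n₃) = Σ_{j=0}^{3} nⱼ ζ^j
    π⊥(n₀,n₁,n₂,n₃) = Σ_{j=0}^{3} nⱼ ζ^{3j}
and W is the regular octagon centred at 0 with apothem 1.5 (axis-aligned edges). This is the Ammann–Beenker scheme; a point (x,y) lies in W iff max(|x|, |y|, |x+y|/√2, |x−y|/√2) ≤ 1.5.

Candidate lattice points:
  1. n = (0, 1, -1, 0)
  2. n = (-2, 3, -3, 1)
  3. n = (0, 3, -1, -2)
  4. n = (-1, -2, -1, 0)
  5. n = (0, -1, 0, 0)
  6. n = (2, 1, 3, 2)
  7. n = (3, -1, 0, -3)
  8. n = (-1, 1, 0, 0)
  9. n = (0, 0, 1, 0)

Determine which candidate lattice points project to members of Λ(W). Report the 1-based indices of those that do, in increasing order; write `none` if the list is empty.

Internal map: ζ^{3j} for j=0..3 gives (1,0), (−√2/2,√2/2), (0,−1), (√2/2,√2/2).
candidate 1: n = (0, 1, -1, 0) → π⊥ ≈ (-0.707107, +1.707107); max(|x|,|y|,|x±y|/√2) = 1.707107 > 1.5 ⇒ ∉ W
candidate 2: n = (-2, 3, -3, 1) → π⊥ ≈ (-3.414214, +5.828427); max(|x|,|y|,|x±y|/√2) = 6.535534 > 1.5 ⇒ ∉ W
candidate 3: n = (0, 3, -1, -2) → π⊥ ≈ (-3.535534, +1.707107); max(|x|,|y|,|x±y|/√2) = 3.707107 > 1.5 ⇒ ∉ W
candidate 4: n = (-1, -2, -1, 0) → π⊥ ≈ (+0.414214, -0.414214); max(|x|,|y|,|x±y|/√2) = 0.585786 ≤ 1.5 ⇒ ∈ W
candidate 5: n = (0, -1, 0, 0) → π⊥ ≈ (+0.707107, -0.707107); max(|x|,|y|,|x±y|/√2) = 1.000000 ≤ 1.5 ⇒ ∈ W
candidate 6: n = (2, 1, 3, 2) → π⊥ ≈ (+2.707107, -0.878680); max(|x|,|y|,|x±y|/√2) = 2.707107 > 1.5 ⇒ ∉ W
candidate 7: n = (3, -1, 0, -3) → π⊥ ≈ (+1.585786, -2.828427); max(|x|,|y|,|x±y|/√2) = 3.121320 > 1.5 ⇒ ∉ W
candidate 8: n = (-1, 1, 0, 0) → π⊥ ≈ (-1.707107, +0.707107); max(|x|,|y|,|x±y|/√2) = 1.707107 > 1.5 ⇒ ∉ W
candidate 9: n = (0, 0, 1, 0) → π⊥ ≈ (+0.000000, -1.000000); max(|x|,|y|,|x±y|/√2) = 1.000000 ≤ 1.5 ⇒ ∈ W

4, 5, 9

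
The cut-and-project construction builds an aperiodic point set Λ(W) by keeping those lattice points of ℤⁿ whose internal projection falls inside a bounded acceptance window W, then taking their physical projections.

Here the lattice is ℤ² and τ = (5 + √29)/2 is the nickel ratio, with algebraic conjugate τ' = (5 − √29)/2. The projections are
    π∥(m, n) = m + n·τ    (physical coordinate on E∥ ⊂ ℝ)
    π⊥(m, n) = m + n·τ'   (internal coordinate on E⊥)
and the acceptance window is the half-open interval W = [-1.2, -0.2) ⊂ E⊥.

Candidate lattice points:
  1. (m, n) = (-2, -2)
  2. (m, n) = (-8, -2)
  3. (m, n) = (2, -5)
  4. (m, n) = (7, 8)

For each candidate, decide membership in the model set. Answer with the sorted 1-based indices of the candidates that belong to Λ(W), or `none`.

τ' = (5−√29)/2 ≈ -0.19258.
#1 (-2,-2): internal coord -2 + (-2)·τ' = -1.61484; -1.61484 ∉ [-1.2, -0.2) → out
#2 (-8,-2): internal coord -8 + (-2)·τ' = -7.61484; -7.61484 ∉ [-1.2, -0.2) → out
#3 (2,-5): internal coord 2 + (-5)·τ' = +2.96291; +2.96291 ∉ [-1.2, -0.2) → out
#4 (7,8): internal coord 7 + (8)·τ' = +5.45934; +5.45934 ∉ [-1.2, -0.2) → out

none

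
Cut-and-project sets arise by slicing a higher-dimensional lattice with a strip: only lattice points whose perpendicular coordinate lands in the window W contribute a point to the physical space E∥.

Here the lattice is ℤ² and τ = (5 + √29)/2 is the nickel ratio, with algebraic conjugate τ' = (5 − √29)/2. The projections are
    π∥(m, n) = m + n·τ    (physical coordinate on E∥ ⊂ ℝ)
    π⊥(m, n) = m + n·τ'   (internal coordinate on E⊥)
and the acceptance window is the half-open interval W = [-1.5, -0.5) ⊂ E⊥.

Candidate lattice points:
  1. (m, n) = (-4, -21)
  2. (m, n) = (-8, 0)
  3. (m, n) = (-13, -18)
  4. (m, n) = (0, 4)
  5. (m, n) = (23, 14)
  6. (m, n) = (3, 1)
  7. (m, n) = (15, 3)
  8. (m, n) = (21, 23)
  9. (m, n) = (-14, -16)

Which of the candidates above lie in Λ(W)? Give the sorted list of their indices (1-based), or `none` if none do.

4

τ' = (5−√29)/2 ≈ -0.192582.
candidate 1: (m,n)=(-4,-21) → π∥ = -4-21·τ ≈ -113.044230, π⊥ = -4-21·τ' ≈ 0.044230 ∉ [-1.5, -0.5) ⇒ out
candidate 2: (m,n)=(-8,0) → π∥ = -8+0·τ ≈ -8.000000, π⊥ = -8+0·τ' ≈ -8.000000 ∉ [-1.5, -0.5) ⇒ out
candidate 3: (m,n)=(-13,-18) → π∥ = -13-18·τ ≈ -106.466483, π⊥ = -13-18·τ' ≈ -9.533517 ∉ [-1.5, -0.5) ⇒ out
candidate 4: (m,n)=(0,4) → π∥ = 0+4·τ ≈ 20.770330, π⊥ = 0+4·τ' ≈ -0.770330 ∈ [-1.5, -0.5) ⇒ IN Λ
candidate 5: (m,n)=(23,14) → π∥ = 23+14·τ ≈ 95.696154, π⊥ = 23+14·τ' ≈ 20.303846 ∉ [-1.5, -0.5) ⇒ out
candidate 6: (m,n)=(3,1) → π∥ = 3+1·τ ≈ 8.192582, π⊥ = 3+1·τ' ≈ 2.807418 ∉ [-1.5, -0.5) ⇒ out
candidate 7: (m,n)=(15,3) → π∥ = 15+3·τ ≈ 30.577747, π⊥ = 15+3·τ' ≈ 14.422253 ∉ [-1.5, -0.5) ⇒ out
candidate 8: (m,n)=(21,23) → π∥ = 21+23·τ ≈ 140.429395, π⊥ = 21+23·τ' ≈ 16.570605 ∉ [-1.5, -0.5) ⇒ out
candidate 9: (m,n)=(-14,-16) → π∥ = -14-16·τ ≈ -97.081318, π⊥ = -14-16·τ' ≈ -10.918682 ∉ [-1.5, -0.5) ⇒ out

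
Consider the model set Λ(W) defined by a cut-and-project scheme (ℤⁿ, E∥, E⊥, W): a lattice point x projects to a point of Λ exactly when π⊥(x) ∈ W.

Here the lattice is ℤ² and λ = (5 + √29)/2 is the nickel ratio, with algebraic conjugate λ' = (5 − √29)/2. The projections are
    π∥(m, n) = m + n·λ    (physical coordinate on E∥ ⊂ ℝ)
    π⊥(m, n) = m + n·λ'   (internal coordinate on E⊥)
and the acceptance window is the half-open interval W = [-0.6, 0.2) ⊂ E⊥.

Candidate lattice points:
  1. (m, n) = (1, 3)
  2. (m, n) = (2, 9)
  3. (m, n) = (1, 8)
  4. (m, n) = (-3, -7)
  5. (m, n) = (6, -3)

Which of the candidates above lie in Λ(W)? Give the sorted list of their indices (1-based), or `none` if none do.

3

Compute λ' = (5−√29)/2 = -0.1926, so π⊥(m,n) = m -0.1926·n.
[1] lift (1,3): star map gives 0.4223; window check -0.6 ≤ 0.4223 < 0.2 is false → out
[2] lift (2,9): star map gives 0.2668; window check -0.6 ≤ 0.2668 < 0.2 is false → out
[3] lift (1,8): star map gives -0.5407; window check -0.6 ≤ -0.5407 < 0.2 is true → IN Λ
[4] lift (-3,-7): star map gives -1.6519; window check -0.6 ≤ -1.6519 < 0.2 is false → out
[5] lift (6,-3): star map gives 6.5777; window check -0.6 ≤ 6.5777 < 0.2 is false → out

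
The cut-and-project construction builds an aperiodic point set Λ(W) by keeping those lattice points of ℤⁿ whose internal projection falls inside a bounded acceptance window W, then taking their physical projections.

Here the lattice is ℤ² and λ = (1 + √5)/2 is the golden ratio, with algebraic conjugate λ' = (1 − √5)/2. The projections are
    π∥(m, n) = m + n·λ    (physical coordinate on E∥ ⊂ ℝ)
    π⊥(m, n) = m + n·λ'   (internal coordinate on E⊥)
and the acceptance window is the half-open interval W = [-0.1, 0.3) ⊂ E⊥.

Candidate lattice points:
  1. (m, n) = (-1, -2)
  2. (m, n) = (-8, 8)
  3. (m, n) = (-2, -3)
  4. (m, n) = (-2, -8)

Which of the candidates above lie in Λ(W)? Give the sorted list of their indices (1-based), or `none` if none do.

1

λ' = (1−√5)/2 ≈ -0.6180.
#1 (-1,-2): internal coord -1 + (-2)·λ' = +0.2361; +0.2361 ∈ [-0.1, 0.3) → IN Λ
#2 (-8,8): internal coord -8 + (8)·λ' = -12.9443; -12.9443 ∉ [-0.1, 0.3) → out
#3 (-2,-3): internal coord -2 + (-3)·λ' = -0.1459; -0.1459 ∉ [-0.1, 0.3) → out
#4 (-2,-8): internal coord -2 + (-8)·λ' = +2.9443; +2.9443 ∉ [-0.1, 0.3) → out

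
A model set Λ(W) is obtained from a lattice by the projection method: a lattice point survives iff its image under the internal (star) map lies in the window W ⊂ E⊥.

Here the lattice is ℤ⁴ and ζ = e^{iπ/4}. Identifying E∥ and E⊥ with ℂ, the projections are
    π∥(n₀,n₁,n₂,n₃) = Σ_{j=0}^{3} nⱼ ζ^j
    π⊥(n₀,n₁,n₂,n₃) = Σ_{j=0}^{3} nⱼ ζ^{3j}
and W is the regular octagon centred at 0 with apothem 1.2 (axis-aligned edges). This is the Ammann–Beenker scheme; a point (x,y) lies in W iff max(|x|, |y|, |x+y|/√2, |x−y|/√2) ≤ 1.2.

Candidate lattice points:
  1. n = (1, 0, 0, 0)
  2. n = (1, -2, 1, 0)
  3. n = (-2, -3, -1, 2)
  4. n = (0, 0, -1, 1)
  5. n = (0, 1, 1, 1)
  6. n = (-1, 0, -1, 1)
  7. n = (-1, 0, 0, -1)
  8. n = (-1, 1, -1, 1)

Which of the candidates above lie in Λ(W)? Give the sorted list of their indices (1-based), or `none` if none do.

π⊥(n) = n₀ + n₁ζ³ + n₂ζ⁶ + n₃ζ⁹ where ζ = e^{iπ/4}.
#1 (1, 0, 0, 0): internal (1.00000, 0.00000); octagon support 1.00000 vs apothem 1.2 → ∈ W
#2 (1, -2, 1, 0): internal (2.41421, -2.41421); octagon support 3.41421 vs apothem 1.2 → ∉ W
#3 (-2, -3, -1, 2): internal (1.53553, 0.29289); octagon support 1.53553 vs apothem 1.2 → ∉ W
#4 (0, 0, -1, 1): internal (0.70711, 1.70711); octagon support 1.70711 vs apothem 1.2 → ∉ W
#5 (0, 1, 1, 1): internal (0.00000, 0.41421); octagon support 0.41421 vs apothem 1.2 → ∈ W
#6 (-1, 0, -1, 1): internal (-0.29289, 1.70711); octagon support 1.70711 vs apothem 1.2 → ∉ W
#7 (-1, 0, 0, -1): internal (-1.70711, -0.70711); octagon support 1.70711 vs apothem 1.2 → ∉ W
#8 (-1, 1, -1, 1): internal (-1.00000, 2.41421); octagon support 2.41421 vs apothem 1.2 → ∉ W

1, 5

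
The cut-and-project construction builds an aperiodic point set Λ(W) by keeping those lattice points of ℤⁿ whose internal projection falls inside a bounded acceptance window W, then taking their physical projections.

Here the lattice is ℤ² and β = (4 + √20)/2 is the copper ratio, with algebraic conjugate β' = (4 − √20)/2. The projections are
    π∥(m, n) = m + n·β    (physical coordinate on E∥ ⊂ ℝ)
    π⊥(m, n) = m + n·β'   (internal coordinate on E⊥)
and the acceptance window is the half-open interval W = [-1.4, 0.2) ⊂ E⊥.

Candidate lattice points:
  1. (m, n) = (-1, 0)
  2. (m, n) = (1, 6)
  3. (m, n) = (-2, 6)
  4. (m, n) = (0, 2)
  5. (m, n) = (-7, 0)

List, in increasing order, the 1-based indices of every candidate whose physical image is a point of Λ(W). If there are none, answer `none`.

Numerically β ≈ 4.236068 and β' = −1/β ≈ -0.236068.
#1 (-1,0): internal coord -1 + (0)·β' = -1.000000; -1.000000 ∈ [-1.4, 0.2) → IN Λ
#2 (1,6): internal coord 1 + (6)·β' = -0.416408; -0.416408 ∈ [-1.4, 0.2) → IN Λ
#3 (-2,6): internal coord -2 + (6)·β' = -3.416408; -3.416408 ∉ [-1.4, 0.2) → out
#4 (0,2): internal coord 0 + (2)·β' = -0.472136; -0.472136 ∈ [-1.4, 0.2) → IN Λ
#5 (-7,0): internal coord -7 + (0)·β' = -7.000000; -7.000000 ∉ [-1.4, 0.2) → out

1, 2, 4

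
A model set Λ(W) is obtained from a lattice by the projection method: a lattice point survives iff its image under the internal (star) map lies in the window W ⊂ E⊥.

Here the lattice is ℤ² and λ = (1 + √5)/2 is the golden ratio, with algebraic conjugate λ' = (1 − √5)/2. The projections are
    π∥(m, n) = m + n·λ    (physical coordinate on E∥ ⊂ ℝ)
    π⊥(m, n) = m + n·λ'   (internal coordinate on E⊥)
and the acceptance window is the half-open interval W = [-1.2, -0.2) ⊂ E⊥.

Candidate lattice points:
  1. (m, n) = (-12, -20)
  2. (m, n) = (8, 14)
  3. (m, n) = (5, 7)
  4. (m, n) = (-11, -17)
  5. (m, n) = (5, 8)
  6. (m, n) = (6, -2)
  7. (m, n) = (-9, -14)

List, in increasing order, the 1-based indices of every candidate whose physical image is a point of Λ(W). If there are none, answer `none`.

λ' = (1−√5)/2 ≈ -0.618034.
#1 (-12,-20): internal coord -12 + (-20)·λ' = +0.360680; +0.360680 ∉ [-1.2, -0.2) → out
#2 (8,14): internal coord 8 + (14)·λ' = -0.652476; -0.652476 ∈ [-1.2, -0.2) → IN Λ
#3 (5,7): internal coord 5 + (7)·λ' = +0.673762; +0.673762 ∉ [-1.2, -0.2) → out
#4 (-11,-17): internal coord -11 + (-17)·λ' = -0.493422; -0.493422 ∈ [-1.2, -0.2) → IN Λ
#5 (5,8): internal coord 5 + (8)·λ' = +0.055728; +0.055728 ∉ [-1.2, -0.2) → out
#6 (6,-2): internal coord 6 + (-2)·λ' = +7.236068; +7.236068 ∉ [-1.2, -0.2) → out
#7 (-9,-14): internal coord -9 + (-14)·λ' = -0.347524; -0.347524 ∈ [-1.2, -0.2) → IN Λ

2, 4, 7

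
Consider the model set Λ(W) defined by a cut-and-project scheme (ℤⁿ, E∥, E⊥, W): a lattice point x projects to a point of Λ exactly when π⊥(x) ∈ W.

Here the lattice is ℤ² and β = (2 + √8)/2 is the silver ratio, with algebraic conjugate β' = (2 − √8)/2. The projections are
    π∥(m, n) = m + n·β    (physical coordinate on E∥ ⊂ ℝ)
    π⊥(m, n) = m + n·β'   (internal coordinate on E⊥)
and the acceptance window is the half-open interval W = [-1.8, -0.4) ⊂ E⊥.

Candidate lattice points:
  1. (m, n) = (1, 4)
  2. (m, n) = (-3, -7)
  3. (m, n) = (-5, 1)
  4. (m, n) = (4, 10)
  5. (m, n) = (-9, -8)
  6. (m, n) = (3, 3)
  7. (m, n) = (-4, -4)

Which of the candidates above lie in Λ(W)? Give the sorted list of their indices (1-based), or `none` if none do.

β' = (2−√8)/2 ≈ -0.414214.
#1 (1,4): internal coord 1 + (4)·β' = -0.656854; -0.656854 ∈ [-1.8, -0.4) → IN Λ
#2 (-3,-7): internal coord -3 + (-7)·β' = -0.100505; -0.100505 ∉ [-1.8, -0.4) → out
#3 (-5,1): internal coord -5 + (1)·β' = -5.414214; -5.414214 ∉ [-1.8, -0.4) → out
#4 (4,10): internal coord 4 + (10)·β' = -0.142136; -0.142136 ∉ [-1.8, -0.4) → out
#5 (-9,-8): internal coord -9 + (-8)·β' = -5.686292; -5.686292 ∉ [-1.8, -0.4) → out
#6 (3,3): internal coord 3 + (3)·β' = +1.757359; +1.757359 ∉ [-1.8, -0.4) → out
#7 (-4,-4): internal coord -4 + (-4)·β' = -2.343146; -2.343146 ∉ [-1.8, -0.4) → out

1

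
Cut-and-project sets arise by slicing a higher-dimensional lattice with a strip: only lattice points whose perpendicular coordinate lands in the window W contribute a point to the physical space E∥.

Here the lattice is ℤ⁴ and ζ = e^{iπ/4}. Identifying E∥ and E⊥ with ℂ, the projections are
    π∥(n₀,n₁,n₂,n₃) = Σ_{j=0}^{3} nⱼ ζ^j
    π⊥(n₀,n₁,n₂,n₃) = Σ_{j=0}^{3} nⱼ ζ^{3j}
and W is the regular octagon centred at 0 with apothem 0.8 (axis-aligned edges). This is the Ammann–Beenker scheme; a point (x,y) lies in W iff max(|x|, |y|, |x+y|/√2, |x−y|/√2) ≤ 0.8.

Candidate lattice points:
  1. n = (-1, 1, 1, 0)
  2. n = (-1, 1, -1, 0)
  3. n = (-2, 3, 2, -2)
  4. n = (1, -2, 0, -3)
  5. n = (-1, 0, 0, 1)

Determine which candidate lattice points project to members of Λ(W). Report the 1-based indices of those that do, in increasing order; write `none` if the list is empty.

π⊥(n) = n₀ + n₁ζ³ + n₂ζ⁶ + n₃ζ⁹ where ζ = e^{iπ/4}.
#1 (-1, 1, 1, 0): internal (-1.7071, -0.2929); octagon support 1.7071 vs apothem 0.8 → ∉ W
#2 (-1, 1, -1, 0): internal (-1.7071, 1.7071); octagon support 2.4142 vs apothem 0.8 → ∉ W
#3 (-2, 3, 2, -2): internal (-5.5355, -1.2929); octagon support 5.5355 vs apothem 0.8 → ∉ W
#4 (1, -2, 0, -3): internal (0.2929, -3.5355); octagon support 3.5355 vs apothem 0.8 → ∉ W
#5 (-1, 0, 0, 1): internal (-0.2929, 0.7071); octagon support 0.7071 vs apothem 0.8 → ∈ W

5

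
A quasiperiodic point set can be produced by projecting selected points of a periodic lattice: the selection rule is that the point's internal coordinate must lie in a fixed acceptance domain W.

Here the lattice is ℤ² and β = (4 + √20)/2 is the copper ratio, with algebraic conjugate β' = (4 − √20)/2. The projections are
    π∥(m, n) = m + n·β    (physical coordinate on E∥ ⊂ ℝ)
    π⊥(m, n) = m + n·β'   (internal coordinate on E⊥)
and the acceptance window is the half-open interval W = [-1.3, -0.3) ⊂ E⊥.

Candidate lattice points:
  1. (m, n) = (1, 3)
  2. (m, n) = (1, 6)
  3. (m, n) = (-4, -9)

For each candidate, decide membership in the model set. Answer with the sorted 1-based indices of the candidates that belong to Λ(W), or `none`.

2

β' = (4−√20)/2 ≈ -0.236068.
candidate 1: (m,n)=(1,3) → π∥ = 1+3·β ≈ 13.708204, π⊥ = 1+3·β' ≈ 0.291796 ∉ [-1.3, -0.3) ⇒ out
candidate 2: (m,n)=(1,6) → π∥ = 1+6·β ≈ 26.416408, π⊥ = 1+6·β' ≈ -0.416408 ∈ [-1.3, -0.3) ⇒ IN Λ
candidate 3: (m,n)=(-4,-9) → π∥ = -4-9·β ≈ -42.124612, π⊥ = -4-9·β' ≈ -1.875388 ∉ [-1.3, -0.3) ⇒ out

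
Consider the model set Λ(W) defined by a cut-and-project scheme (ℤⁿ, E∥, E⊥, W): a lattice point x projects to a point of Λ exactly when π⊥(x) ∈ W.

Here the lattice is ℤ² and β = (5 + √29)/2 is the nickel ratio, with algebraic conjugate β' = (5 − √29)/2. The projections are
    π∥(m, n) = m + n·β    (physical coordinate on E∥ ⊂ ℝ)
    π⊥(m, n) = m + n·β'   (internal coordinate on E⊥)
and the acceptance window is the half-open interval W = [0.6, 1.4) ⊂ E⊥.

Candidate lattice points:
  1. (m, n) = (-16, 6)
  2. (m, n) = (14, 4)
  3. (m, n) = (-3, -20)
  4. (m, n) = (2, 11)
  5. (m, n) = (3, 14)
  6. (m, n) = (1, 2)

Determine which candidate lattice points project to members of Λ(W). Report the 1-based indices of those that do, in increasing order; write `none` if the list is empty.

3, 6

Numerically β ≈ 5.192582 and β' = −1/β ≈ -0.192582.
[1] lift (-16,6): star map gives -17.155494; window check 0.6 ≤ -17.155494 < 1.4 is false → out
[2] lift (14,4): star map gives 13.229670; window check 0.6 ≤ 13.229670 < 1.4 is false → out
[3] lift (-3,-20): star map gives 0.851648; window check 0.6 ≤ 0.851648 < 1.4 is true → IN Λ
[4] lift (2,11): star map gives -0.118406; window check 0.6 ≤ -0.118406 < 1.4 is false → out
[5] lift (3,14): star map gives 0.303846; window check 0.6 ≤ 0.303846 < 1.4 is false → out
[6] lift (1,2): star map gives 0.614835; window check 0.6 ≤ 0.614835 < 1.4 is true → IN Λ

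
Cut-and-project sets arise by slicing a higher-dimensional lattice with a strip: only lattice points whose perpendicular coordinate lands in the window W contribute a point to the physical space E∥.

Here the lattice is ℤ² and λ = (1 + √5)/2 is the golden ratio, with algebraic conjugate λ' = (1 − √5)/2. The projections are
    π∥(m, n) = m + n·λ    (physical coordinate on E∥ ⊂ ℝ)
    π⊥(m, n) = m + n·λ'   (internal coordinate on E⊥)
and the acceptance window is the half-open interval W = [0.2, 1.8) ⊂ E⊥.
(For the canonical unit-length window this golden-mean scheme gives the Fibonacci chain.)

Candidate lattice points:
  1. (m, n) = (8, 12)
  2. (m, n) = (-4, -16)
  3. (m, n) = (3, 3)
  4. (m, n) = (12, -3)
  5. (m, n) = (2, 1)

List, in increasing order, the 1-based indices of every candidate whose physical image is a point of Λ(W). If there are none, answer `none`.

1, 3, 5

Compute λ' = (1−√5)/2 = -0.618034, so π⊥(m,n) = m -0.618034·n.
[1] lift (8,12): star map gives 0.583592; window check 0.2 ≤ 0.583592 < 1.8 is true → IN Λ
[2] lift (-4,-16): star map gives 5.888544; window check 0.2 ≤ 5.888544 < 1.8 is false → out
[3] lift (3,3): star map gives 1.145898; window check 0.2 ≤ 1.145898 < 1.8 is true → IN Λ
[4] lift (12,-3): star map gives 13.854102; window check 0.2 ≤ 13.854102 < 1.8 is false → out
[5] lift (2,1): star map gives 1.381966; window check 0.2 ≤ 1.381966 < 1.8 is true → IN Λ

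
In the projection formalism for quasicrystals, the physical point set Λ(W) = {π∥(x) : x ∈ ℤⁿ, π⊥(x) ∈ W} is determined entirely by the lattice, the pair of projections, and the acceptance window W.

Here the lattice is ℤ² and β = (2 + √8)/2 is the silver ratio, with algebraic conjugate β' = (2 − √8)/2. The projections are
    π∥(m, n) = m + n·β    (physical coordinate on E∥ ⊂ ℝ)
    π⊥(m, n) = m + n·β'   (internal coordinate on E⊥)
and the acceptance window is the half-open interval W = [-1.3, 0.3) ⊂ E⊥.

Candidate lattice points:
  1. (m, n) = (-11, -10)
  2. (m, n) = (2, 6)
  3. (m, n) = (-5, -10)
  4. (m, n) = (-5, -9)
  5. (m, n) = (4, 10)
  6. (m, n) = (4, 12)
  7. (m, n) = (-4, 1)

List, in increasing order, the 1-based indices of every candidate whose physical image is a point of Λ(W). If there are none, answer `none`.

2, 3, 4, 5, 6

β' = (2−√8)/2 ≈ -0.4142.
#1 (-11,-10): internal coord -11 + (-10)·β' = -6.8579; -6.8579 ∉ [-1.3, 0.3) → out
#2 (2,6): internal coord 2 + (6)·β' = -0.4853; -0.4853 ∈ [-1.3, 0.3) → IN Λ
#3 (-5,-10): internal coord -5 + (-10)·β' = -0.8579; -0.8579 ∈ [-1.3, 0.3) → IN Λ
#4 (-5,-9): internal coord -5 + (-9)·β' = -1.2721; -1.2721 ∈ [-1.3, 0.3) → IN Λ
#5 (4,10): internal coord 4 + (10)·β' = -0.1421; -0.1421 ∈ [-1.3, 0.3) → IN Λ
#6 (4,12): internal coord 4 + (12)·β' = -0.9706; -0.9706 ∈ [-1.3, 0.3) → IN Λ
#7 (-4,1): internal coord -4 + (1)·β' = -4.4142; -4.4142 ∉ [-1.3, 0.3) → out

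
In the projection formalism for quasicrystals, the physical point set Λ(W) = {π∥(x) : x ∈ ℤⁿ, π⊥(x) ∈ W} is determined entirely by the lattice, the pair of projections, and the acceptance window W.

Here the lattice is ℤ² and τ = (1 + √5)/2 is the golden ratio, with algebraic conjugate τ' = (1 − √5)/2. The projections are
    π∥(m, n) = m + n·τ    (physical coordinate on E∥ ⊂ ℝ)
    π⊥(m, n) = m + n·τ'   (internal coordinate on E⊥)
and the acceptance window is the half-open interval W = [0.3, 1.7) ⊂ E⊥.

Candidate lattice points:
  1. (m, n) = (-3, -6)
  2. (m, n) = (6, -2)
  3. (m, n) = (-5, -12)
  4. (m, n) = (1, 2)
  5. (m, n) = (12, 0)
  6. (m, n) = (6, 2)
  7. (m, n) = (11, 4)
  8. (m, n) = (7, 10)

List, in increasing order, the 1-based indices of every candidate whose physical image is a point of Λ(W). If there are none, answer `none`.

1, 8

Numerically τ ≈ 1.618034 and τ' = −1/τ ≈ -0.618034.
[1] lift (-3,-6): star map gives 0.708204; window check 0.3 ≤ 0.708204 < 1.7 is true → IN Λ
[2] lift (6,-2): star map gives 7.236068; window check 0.3 ≤ 7.236068 < 1.7 is false → out
[3] lift (-5,-12): star map gives 2.416408; window check 0.3 ≤ 2.416408 < 1.7 is false → out
[4] lift (1,2): star map gives -0.236068; window check 0.3 ≤ -0.236068 < 1.7 is false → out
[5] lift (12,0): star map gives 12.000000; window check 0.3 ≤ 12.000000 < 1.7 is false → out
[6] lift (6,2): star map gives 4.763932; window check 0.3 ≤ 4.763932 < 1.7 is false → out
[7] lift (11,4): star map gives 8.527864; window check 0.3 ≤ 8.527864 < 1.7 is false → out
[8] lift (7,10): star map gives 0.819660; window check 0.3 ≤ 0.819660 < 1.7 is true → IN Λ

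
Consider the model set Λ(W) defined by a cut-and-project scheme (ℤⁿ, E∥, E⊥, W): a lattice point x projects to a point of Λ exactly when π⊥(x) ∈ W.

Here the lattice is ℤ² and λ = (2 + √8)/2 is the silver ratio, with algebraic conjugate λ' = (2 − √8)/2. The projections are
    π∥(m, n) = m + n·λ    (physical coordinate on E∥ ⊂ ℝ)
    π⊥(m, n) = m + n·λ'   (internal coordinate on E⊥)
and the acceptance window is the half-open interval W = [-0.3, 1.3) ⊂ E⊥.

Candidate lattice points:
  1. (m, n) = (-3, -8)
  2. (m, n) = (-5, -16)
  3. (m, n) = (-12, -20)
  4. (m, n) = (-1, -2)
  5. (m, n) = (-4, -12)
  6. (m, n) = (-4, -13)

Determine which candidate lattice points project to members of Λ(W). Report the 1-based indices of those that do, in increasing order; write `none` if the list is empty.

Numerically λ ≈ 2.41421 and λ' = −1/λ ≈ -0.41421.
#1 (-3,-8): internal coord -3 + (-8)·λ' = +0.31371; +0.31371 ∈ [-0.3, 1.3) → IN Λ
#2 (-5,-16): internal coord -5 + (-16)·λ' = +1.62742; +1.62742 ∉ [-0.3, 1.3) → out
#3 (-12,-20): internal coord -12 + (-20)·λ' = -3.71573; -3.71573 ∉ [-0.3, 1.3) → out
#4 (-1,-2): internal coord -1 + (-2)·λ' = -0.17157; -0.17157 ∈ [-0.3, 1.3) → IN Λ
#5 (-4,-12): internal coord -4 + (-12)·λ' = +0.97056; +0.97056 ∈ [-0.3, 1.3) → IN Λ
#6 (-4,-13): internal coord -4 + (-13)·λ' = +1.38478; +1.38478 ∉ [-0.3, 1.3) → out

1, 4, 5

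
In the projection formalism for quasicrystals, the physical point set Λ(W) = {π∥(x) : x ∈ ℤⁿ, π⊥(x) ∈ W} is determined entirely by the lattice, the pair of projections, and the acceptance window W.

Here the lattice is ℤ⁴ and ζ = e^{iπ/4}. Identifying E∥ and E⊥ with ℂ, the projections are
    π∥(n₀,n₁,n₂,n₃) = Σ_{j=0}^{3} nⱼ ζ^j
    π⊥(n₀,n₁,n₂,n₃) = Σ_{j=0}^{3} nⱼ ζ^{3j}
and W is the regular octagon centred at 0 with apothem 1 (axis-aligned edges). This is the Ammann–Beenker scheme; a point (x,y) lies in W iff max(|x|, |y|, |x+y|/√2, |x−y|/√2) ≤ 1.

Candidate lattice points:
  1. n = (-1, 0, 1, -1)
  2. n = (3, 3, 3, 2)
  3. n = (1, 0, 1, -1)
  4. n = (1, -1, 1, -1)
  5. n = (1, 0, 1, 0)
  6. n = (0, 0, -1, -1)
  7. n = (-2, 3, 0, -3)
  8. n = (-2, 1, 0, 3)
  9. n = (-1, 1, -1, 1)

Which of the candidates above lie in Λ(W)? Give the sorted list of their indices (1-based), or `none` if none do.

Internal map: ζ^{3j} for j=0..3 gives (1,0), (−√2/2,√2/2), (0,−1), (√2/2,√2/2).
#1 (-1, 0, 1, -1): internal (-1.707107, -1.707107); octagon support 2.414214 vs apothem 1 → ∉ W
#2 (3, 3, 3, 2): internal (2.292893, 0.535534); octagon support 2.292893 vs apothem 1 → ∉ W
#3 (1, 0, 1, -1): internal (0.292893, -1.707107); octagon support 1.707107 vs apothem 1 → ∉ W
#4 (1, -1, 1, -1): internal (1.000000, -2.414214); octagon support 2.414214 vs apothem 1 → ∉ W
#5 (1, 0, 1, 0): internal (1.000000, -1.000000); octagon support 1.414214 vs apothem 1 → ∉ W
#6 (0, 0, -1, -1): internal (-0.707107, 0.292893); octagon support 0.707107 vs apothem 1 → ∈ W
#7 (-2, 3, 0, -3): internal (-6.242641, 0.000000); octagon support 6.242641 vs apothem 1 → ∉ W
#8 (-2, 1, 0, 3): internal (-0.585786, 2.828427); octagon support 2.828427 vs apothem 1 → ∉ W
#9 (-1, 1, -1, 1): internal (-1.000000, 2.414214); octagon support 2.414214 vs apothem 1 → ∉ W

6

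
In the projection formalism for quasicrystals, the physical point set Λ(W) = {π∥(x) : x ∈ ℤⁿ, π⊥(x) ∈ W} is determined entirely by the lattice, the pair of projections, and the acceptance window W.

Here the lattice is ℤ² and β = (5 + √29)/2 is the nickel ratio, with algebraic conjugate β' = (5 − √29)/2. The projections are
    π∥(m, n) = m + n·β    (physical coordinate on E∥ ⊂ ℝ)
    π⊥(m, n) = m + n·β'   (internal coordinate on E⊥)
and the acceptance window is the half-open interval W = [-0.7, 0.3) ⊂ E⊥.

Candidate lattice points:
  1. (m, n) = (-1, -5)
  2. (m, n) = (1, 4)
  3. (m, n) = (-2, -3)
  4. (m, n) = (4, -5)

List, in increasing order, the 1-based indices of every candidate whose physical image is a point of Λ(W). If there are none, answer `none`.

Numerically β ≈ 5.1926 and β' = −1/β ≈ -0.1926.
[1] lift (-1,-5): star map gives -0.0371; window check -0.7 ≤ -0.0371 < 0.3 is true → IN Λ
[2] lift (1,4): star map gives 0.2297; window check -0.7 ≤ 0.2297 < 0.3 is true → IN Λ
[3] lift (-2,-3): star map gives -1.4223; window check -0.7 ≤ -1.4223 < 0.3 is false → out
[4] lift (4,-5): star map gives 4.9629; window check -0.7 ≤ 4.9629 < 0.3 is false → out

1, 2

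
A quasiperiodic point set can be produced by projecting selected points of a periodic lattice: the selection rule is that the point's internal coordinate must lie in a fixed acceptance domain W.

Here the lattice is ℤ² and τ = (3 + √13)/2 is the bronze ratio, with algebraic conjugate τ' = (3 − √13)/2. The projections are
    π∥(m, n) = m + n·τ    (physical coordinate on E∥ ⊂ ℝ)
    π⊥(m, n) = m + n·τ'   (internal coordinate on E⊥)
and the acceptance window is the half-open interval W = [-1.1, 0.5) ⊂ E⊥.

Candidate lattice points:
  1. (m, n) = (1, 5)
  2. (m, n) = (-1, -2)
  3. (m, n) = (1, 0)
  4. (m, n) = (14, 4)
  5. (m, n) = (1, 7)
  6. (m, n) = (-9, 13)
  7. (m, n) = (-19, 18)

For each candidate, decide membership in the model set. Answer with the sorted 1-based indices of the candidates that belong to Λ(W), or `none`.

1, 2

τ' = (3−√13)/2 ≈ -0.3028.
candidate 1: (m,n)=(1,5) → π∥ = 1+5·τ ≈ 17.5139, π⊥ = 1+5·τ' ≈ -0.5139 ∈ [-1.1, 0.5) ⇒ IN Λ
candidate 2: (m,n)=(-1,-2) → π∥ = -1-2·τ ≈ -7.6056, π⊥ = -1-2·τ' ≈ -0.3944 ∈ [-1.1, 0.5) ⇒ IN Λ
candidate 3: (m,n)=(1,0) → π∥ = 1+0·τ ≈ 1.0000, π⊥ = 1+0·τ' ≈ 1.0000 ∉ [-1.1, 0.5) ⇒ out
candidate 4: (m,n)=(14,4) → π∥ = 14+4·τ ≈ 27.2111, π⊥ = 14+4·τ' ≈ 12.7889 ∉ [-1.1, 0.5) ⇒ out
candidate 5: (m,n)=(1,7) → π∥ = 1+7·τ ≈ 24.1194, π⊥ = 1+7·τ' ≈ -1.1194 ∉ [-1.1, 0.5) ⇒ out
candidate 6: (m,n)=(-9,13) → π∥ = -9+13·τ ≈ 33.9361, π⊥ = -9+13·τ' ≈ -12.9361 ∉ [-1.1, 0.5) ⇒ out
candidate 7: (m,n)=(-19,18) → π∥ = -19+18·τ ≈ 40.4500, π⊥ = -19+18·τ' ≈ -24.4500 ∉ [-1.1, 0.5) ⇒ out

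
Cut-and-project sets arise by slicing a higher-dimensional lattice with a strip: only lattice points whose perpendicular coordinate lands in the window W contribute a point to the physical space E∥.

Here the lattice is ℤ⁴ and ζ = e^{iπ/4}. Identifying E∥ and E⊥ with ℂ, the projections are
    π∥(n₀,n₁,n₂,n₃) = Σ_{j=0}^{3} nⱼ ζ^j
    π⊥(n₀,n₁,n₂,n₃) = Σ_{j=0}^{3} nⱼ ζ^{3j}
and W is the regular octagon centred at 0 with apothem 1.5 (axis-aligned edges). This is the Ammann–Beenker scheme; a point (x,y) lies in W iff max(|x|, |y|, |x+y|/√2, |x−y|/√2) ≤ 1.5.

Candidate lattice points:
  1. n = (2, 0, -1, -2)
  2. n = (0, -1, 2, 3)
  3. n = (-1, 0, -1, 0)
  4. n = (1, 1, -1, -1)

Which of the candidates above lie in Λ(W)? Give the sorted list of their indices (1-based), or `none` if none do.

1, 3, 4

π⊥(n) = n₀ + n₁ζ³ + n₂ζ⁶ + n₃ζ⁹ where ζ = e^{iπ/4}.
candidate 1: n = (2, 0, -1, -2) → π⊥ ≈ (+0.5858, -0.4142); max(|x|,|y|,|x±y|/√2) = 0.7071 ≤ 1.5 ⇒ ∈ W
candidate 2: n = (0, -1, 2, 3) → π⊥ ≈ (+2.8284, -0.5858); max(|x|,|y|,|x±y|/√2) = 2.8284 > 1.5 ⇒ ∉ W
candidate 3: n = (-1, 0, -1, 0) → π⊥ ≈ (-1.0000, +1.0000); max(|x|,|y|,|x±y|/√2) = 1.4142 ≤ 1.5 ⇒ ∈ W
candidate 4: n = (1, 1, -1, -1) → π⊥ ≈ (-0.4142, +1.0000); max(|x|,|y|,|x±y|/√2) = 1.0000 ≤ 1.5 ⇒ ∈ W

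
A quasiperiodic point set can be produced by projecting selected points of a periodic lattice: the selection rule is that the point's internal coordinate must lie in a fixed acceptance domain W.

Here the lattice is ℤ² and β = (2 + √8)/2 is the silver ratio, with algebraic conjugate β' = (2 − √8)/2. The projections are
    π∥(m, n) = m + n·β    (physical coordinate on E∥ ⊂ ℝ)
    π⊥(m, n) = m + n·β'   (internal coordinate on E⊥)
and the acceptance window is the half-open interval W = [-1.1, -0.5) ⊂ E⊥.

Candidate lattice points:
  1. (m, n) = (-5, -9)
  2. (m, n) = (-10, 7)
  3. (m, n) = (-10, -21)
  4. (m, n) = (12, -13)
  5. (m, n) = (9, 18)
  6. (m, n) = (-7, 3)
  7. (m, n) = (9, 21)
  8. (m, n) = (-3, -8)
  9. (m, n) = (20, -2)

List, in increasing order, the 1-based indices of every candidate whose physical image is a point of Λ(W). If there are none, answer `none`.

none

Numerically β ≈ 2.4142 and β' = −1/β ≈ -0.4142.
candidate 1: (m,n)=(-5,-9) → π∥ = -5-9·β ≈ -26.7279, π⊥ = -5-9·β' ≈ -1.2721 ∉ [-1.1, -0.5) ⇒ out
candidate 2: (m,n)=(-10,7) → π∥ = -10+7·β ≈ 6.8995, π⊥ = -10+7·β' ≈ -12.8995 ∉ [-1.1, -0.5) ⇒ out
candidate 3: (m,n)=(-10,-21) → π∥ = -10-21·β ≈ -60.6985, π⊥ = -10-21·β' ≈ -1.3015 ∉ [-1.1, -0.5) ⇒ out
candidate 4: (m,n)=(12,-13) → π∥ = 12-13·β ≈ -19.3848, π⊥ = 12-13·β' ≈ 17.3848 ∉ [-1.1, -0.5) ⇒ out
candidate 5: (m,n)=(9,18) → π∥ = 9+18·β ≈ 52.4558, π⊥ = 9+18·β' ≈ 1.5442 ∉ [-1.1, -0.5) ⇒ out
candidate 6: (m,n)=(-7,3) → π∥ = -7+3·β ≈ 0.2426, π⊥ = -7+3·β' ≈ -8.2426 ∉ [-1.1, -0.5) ⇒ out
candidate 7: (m,n)=(9,21) → π∥ = 9+21·β ≈ 59.6985, π⊥ = 9+21·β' ≈ 0.3015 ∉ [-1.1, -0.5) ⇒ out
candidate 8: (m,n)=(-3,-8) → π∥ = -3-8·β ≈ -22.3137, π⊥ = -3-8·β' ≈ 0.3137 ∉ [-1.1, -0.5) ⇒ out
candidate 9: (m,n)=(20,-2) → π∥ = 20-2·β ≈ 15.1716, π⊥ = 20-2·β' ≈ 20.8284 ∉ [-1.1, -0.5) ⇒ out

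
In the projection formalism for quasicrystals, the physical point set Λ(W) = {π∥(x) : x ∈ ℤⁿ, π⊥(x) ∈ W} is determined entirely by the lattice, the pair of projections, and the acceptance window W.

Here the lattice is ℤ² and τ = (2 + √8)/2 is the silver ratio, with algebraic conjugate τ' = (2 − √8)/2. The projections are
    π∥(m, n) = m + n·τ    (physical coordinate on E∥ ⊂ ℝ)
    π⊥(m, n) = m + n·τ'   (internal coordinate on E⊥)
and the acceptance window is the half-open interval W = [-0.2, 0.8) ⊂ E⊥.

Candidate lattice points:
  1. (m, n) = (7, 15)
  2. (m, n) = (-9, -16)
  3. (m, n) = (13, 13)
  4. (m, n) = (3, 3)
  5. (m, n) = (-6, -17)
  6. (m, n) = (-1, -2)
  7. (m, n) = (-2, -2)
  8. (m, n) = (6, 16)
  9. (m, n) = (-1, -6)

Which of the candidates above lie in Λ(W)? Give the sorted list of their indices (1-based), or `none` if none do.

1, 6

Numerically τ ≈ 2.4142 and τ' = −1/τ ≈ -0.4142.
[1] lift (7,15): star map gives 0.7868; window check -0.2 ≤ 0.7868 < 0.8 is true → IN Λ
[2] lift (-9,-16): star map gives -2.3726; window check -0.2 ≤ -2.3726 < 0.8 is false → out
[3] lift (13,13): star map gives 7.6152; window check -0.2 ≤ 7.6152 < 0.8 is false → out
[4] lift (3,3): star map gives 1.7574; window check -0.2 ≤ 1.7574 < 0.8 is false → out
[5] lift (-6,-17): star map gives 1.0416; window check -0.2 ≤ 1.0416 < 0.8 is false → out
[6] lift (-1,-2): star map gives -0.1716; window check -0.2 ≤ -0.1716 < 0.8 is true → IN Λ
[7] lift (-2,-2): star map gives -1.1716; window check -0.2 ≤ -1.1716 < 0.8 is false → out
[8] lift (6,16): star map gives -0.6274; window check -0.2 ≤ -0.6274 < 0.8 is false → out
[9] lift (-1,-6): star map gives 1.4853; window check -0.2 ≤ 1.4853 < 0.8 is false → out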